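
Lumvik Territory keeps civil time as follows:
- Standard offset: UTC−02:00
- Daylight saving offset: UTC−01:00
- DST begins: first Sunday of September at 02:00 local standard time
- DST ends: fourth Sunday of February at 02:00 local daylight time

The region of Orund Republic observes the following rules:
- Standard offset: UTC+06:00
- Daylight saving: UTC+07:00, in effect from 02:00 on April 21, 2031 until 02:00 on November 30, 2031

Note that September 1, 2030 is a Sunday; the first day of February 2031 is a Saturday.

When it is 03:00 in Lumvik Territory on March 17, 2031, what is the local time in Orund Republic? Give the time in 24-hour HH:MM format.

1 September 2030 is a Sunday, so the first Sunday is September 1.
1 February 2031 is a Saturday, so the first Sunday is February 2 and the fourth is February 23.
March 17, 2031 does not fall between 1 September 2030 and 23 February 2031, so daylight saving is not in effect and Lumvik Territory is at UTC−02:00.
03:00 Lumvik Territory + 2h = 05:00 UTC.
At the standard offset (UTC+06:00), 05:00 UTC + 6h = 11:00 Orund Republic standard time.
The standard-time date in Orund Republic, March 17, 2031, is outside the daylight-saving period (21 April – 30 November), so Orund Republic is on standard time, UTC+06:00.
05:00 UTC + 6h = 11:00 Orund Republic.

11:00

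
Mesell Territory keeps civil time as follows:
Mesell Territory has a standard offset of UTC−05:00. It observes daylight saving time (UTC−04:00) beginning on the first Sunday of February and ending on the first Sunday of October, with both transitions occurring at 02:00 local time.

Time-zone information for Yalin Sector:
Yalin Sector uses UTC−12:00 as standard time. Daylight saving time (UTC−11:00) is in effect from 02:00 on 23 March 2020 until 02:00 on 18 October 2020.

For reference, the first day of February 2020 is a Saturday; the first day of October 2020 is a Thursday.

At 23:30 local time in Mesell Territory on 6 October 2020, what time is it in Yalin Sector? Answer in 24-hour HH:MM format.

1 February 2020 is a Saturday, so the first Sunday is February 2.
1 October 2020 is a Thursday, so the first Sunday is October 4.
6 October 2020 does not fall between 2 February and 4 October, so daylight saving is not in effect and Mesell Territory is at UTC−05:00.
23:30 Mesell Territory + 5h = 04:30 UTC (rolling into the next day, 7 October 2020).
At the standard offset (UTC−12:00), 04:30 UTC − 12h = 16:30 Yalin Sector standard time (rolling into the previous day, 6 October 2020).
The standard-time date in Yalin Sector, 6 October 2020, lies within the daylight-saving period (23 March – 18 October), so Yalin Sector is on daylight time, UTC−11:00.
04:30 UTC − 11h = 17:30 Yalin Sector (rolling into the previous day, 6 October 2020).

17:30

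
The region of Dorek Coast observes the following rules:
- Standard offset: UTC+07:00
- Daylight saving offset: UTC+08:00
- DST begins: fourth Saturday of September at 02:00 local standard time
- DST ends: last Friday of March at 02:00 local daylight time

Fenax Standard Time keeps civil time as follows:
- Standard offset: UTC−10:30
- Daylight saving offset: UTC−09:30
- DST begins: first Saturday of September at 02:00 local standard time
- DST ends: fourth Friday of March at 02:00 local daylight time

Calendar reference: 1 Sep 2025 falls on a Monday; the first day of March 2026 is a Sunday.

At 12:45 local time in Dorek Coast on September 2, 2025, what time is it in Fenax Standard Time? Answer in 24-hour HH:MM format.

19:15

1 September 2025 is a Monday, so the first Saturday is September 6 and the fourth is September 27.
1 March 2026 is a Sunday, so Fridays fall on 6, 13, 20, 27; the last is March 27.
September 2, 2025 is outside the daylight-saving period (27 September 2025 – 27 March 2026), so Dorek Coast is on standard time, UTC+07:00.
12:45 Dorek Coast − 7h = 05:45 UTC.
1 September 2025 is a Monday, so the first Saturday is September 6.
1 March 2026 is a Sunday, so the first Friday is March 6 and the fourth is March 27.
At the standard offset (UTC−10:30), 05:45 UTC − 10h30m = 19:15 Fenax Standard Time standard time (rolling into the previous day, 1 September 2025).
The standard-time date in Fenax Standard Time, September 1, 2025, is outside the daylight-saving period (6 September 2025 – 27 March 2026), so Fenax Standard Time is on standard time, UTC−10:30.
05:45 UTC − 10h30m = 19:15 Fenax Standard Time (rolling into the previous day, 1 September 2025).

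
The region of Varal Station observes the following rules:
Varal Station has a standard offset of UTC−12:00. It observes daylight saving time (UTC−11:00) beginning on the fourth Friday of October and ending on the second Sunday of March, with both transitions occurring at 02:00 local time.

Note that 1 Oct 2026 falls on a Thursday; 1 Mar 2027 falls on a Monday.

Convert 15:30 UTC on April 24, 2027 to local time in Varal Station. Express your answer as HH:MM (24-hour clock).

1 October 2026 is a Thursday, so the first Friday is October 2 and the fourth is October 23.
1 March 2027 is a Monday, so the first Sunday is March 7 and the second is March 14.
At the standard offset (UTC−12:00), 15:30 UTC − 12h = 03:30 Varal Station standard time.
Daylight saving runs 23 October 2026 – 14 March 2027; the standard-time date in Varal Station, April 24, 2027, is outside that window, so Varal Station is on standard time at UTC−12:00.
15:30 UTC − 12h = 03:30 local.

03:30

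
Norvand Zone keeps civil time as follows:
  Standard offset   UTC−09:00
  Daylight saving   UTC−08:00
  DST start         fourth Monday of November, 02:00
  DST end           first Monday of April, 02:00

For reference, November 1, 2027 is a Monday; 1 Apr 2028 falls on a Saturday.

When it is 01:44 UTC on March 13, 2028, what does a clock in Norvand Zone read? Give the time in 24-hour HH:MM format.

1 November 2027 is a Monday, so the first Monday is November 1 and the fourth is November 22.
1 April 2028 is a Saturday, so the first Monday is April 3.
At the standard offset (UTC−09:00), 01:44 UTC − 9h = 16:44 Norvand Zone standard time (rolling into the previous day, 12 March 2028).
The standard-time date in Norvand Zone, March 12, 2028, lies within the daylight-saving period (22 November 2027 – 3 April 2028), so Norvand Zone is on daylight time, UTC−08:00.
01:44 UTC − 8h = 17:44 local (rolling into the previous day, 12 March 2028).

17:44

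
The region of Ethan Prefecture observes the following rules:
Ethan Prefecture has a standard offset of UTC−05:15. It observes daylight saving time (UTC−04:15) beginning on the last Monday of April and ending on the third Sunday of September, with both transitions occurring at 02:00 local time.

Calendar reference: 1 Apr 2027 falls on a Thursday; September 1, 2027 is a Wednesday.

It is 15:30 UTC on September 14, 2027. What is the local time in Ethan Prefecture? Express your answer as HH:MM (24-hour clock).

1 April 2027 is a Thursday, so Mondays fall on 5, 12, 19, 26; the last is April 26.
1 September 2027 is a Wednesday, so the first Sunday is September 5 and the third is September 19.
At the standard offset (UTC−05:15), 15:30 UTC − 5h15m = 10:15 Ethan Prefecture standard time.
The standard-time date in Ethan Prefecture, September 14, 2027, lies within the daylight-saving period (26 April – 19 September), so Ethan Prefecture is on daylight time, UTC−04:15.
15:30 UTC − 4h15m = 11:15 local.

11:15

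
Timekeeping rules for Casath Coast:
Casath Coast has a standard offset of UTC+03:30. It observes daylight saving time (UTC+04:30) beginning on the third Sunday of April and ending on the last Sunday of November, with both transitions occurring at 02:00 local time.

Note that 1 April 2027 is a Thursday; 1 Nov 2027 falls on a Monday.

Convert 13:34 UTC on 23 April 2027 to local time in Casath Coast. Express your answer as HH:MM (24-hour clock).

18:04

1 April 2027 is a Thursday, so the first Sunday is April 4 and the third is April 18.
1 November 2027 is a Monday, so Sundays fall on 7, 14, 21, 28; the last is November 28.
At the standard offset (UTC+03:30), 13:34 UTC + 3h30m = 17:04 Casath Coast standard time.
The standard-time date in Casath Coast, 23 April 2027, falls between 18 April and 28 November, so daylight saving is in effect and Casath Coast is at UTC+04:30.
13:34 UTC + 4h30m = 18:04 local.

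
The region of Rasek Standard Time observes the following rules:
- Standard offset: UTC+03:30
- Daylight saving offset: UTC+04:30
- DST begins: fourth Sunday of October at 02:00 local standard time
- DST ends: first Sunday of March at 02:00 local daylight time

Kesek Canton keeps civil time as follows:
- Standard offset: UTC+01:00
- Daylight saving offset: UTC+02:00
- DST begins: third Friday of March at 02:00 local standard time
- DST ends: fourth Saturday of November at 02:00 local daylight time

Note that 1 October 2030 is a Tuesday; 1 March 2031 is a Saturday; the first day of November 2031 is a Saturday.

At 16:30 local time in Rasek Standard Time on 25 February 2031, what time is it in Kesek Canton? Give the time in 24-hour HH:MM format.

13:00

1 October 2030 is a Tuesday, so the first Sunday is October 6 and the fourth is October 27.
1 March 2031 is a Saturday, so the first Sunday is March 2.
Daylight saving runs 27 October 2030 – 2 March 2031; 25 February 2031 is inside that window, so Rasek Standard Time is at UTC+04:30.
16:30 Rasek Standard Time − 4h30m = 12:00 UTC.
1 March 2031 is a Saturday, so the first Friday is March 7 and the third is March 21.
1 November 2031 is a Saturday, so the first Saturday is November 1 and the fourth is November 22.
At the standard offset (UTC+01:00), 12:00 UTC + 1h = 13:00 Kesek Canton standard time.
Daylight saving runs 21 March – 22 November; the standard-time date in Kesek Canton, 25 February 2031, is outside that window, so Kesek Canton is on standard time at UTC+01:00.
12:00 UTC + 1h = 13:00 Kesek Canton.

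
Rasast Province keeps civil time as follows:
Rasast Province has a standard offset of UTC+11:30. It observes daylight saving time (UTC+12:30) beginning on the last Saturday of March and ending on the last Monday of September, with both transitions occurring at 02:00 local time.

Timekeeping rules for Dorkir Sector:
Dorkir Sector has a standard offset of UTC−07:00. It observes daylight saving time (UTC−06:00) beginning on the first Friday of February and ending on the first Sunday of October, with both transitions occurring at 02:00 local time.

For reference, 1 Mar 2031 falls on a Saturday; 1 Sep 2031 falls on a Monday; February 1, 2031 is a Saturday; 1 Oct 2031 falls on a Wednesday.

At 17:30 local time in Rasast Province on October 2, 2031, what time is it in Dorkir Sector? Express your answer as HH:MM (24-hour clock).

1 March 2031 is a Saturday, so Saturdays fall on 1, 8, 15, 22, 29; the last is March 29.
1 September 2031 is a Monday, so Mondays fall on 1, 8, 15, 22, 29; the last is September 29.
October 2, 2031 is outside the daylight-saving period (29 March – 29 September), so Rasast Province is on standard time, UTC+11:30.
17:30 Rasast Province − 11h30m = 06:00 UTC.
1 February 2031 is a Saturday, so the first Friday is February 7.
1 October 2031 is a Wednesday, so the first Sunday is October 5.
At the standard offset (UTC−07:00), 06:00 UTC − 7h = 23:00 Dorkir Sector standard time (rolling into the previous day, 1 October 2031).
The standard-time date in Dorkir Sector, October 1, 2031, falls between 7 February and 5 October, so daylight saving is in effect and Dorkir Sector is at UTC−06:00.
06:00 UTC − 6h = 00:00 Dorkir Sector.

00:00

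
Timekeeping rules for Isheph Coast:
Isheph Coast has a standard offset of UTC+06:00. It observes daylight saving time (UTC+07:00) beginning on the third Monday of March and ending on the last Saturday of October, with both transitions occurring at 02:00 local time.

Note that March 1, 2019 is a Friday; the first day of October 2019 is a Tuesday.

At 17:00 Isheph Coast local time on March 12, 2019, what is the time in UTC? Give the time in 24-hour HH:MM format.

11:00

1 March 2019 is a Friday, so the first Monday is March 4 and the third is March 18.
1 October 2019 is a Tuesday, so Saturdays fall on 5, 12, 19, 26; the last is October 26.
March 12, 2019 is outside the daylight-saving period (18 March – 26 October), so Isheph Coast is on standard time, UTC+06:00.
17:00 local − 6h = 11:00 UTC.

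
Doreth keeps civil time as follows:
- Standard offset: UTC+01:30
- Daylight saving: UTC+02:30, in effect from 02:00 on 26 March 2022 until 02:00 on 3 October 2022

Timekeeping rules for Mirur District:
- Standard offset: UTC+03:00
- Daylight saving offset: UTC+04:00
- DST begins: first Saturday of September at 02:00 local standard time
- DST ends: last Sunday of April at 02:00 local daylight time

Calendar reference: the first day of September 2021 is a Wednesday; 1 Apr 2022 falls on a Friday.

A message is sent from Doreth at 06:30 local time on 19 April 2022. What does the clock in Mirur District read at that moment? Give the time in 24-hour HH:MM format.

19 April 2022 lies within the daylight-saving period (26 March – 3 October), so Doreth is on daylight time, UTC+02:30.
06:30 Doreth − 2h30m = 04:00 UTC.
1 September 2021 is a Wednesday, so the first Saturday is September 4.
1 April 2022 is a Friday, so Sundays fall on 3, 10, 17, 24; the last is April 24.
At the standard offset (UTC+03:00), 04:00 UTC + 3h = 07:00 Mirur District standard time.
The standard-time date in Mirur District, 19 April 2022, lies within the daylight-saving period (4 September 2021 – 24 April 2022), so Mirur District is on daylight time, UTC+04:00.
04:00 UTC + 4h = 08:00 Mirur District.

08:00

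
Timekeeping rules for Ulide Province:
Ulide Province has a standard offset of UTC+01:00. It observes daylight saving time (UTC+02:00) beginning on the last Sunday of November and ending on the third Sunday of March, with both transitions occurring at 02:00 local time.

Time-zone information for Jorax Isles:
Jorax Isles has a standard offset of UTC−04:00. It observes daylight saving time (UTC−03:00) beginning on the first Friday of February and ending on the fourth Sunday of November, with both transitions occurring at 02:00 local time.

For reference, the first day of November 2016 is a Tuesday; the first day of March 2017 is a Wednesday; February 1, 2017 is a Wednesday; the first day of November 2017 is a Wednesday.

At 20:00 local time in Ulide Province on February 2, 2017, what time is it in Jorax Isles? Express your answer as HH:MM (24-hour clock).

14:00

1 November 2016 is a Tuesday, so Sundays fall on 6, 13, 20, 27; the last is November 27.
1 March 2017 is a Wednesday, so the first Sunday is March 5 and the third is March 19.
February 2, 2017 lies within the daylight-saving period (27 November 2016 – 19 March 2017), so Ulide Province is on daylight time, UTC+02:00.
20:00 Ulide Province − 2h = 18:00 UTC.
1 February 2017 is a Wednesday, so the first Friday is February 3.
1 November 2017 is a Wednesday, so the first Sunday is November 5 and the fourth is November 26.
At the standard offset (UTC−04:00), 18:00 UTC − 4h = 14:00 Jorax Isles standard time.
The standard-time date in Jorax Isles, February 2, 2017, does not fall between 3 February and 26 November, so daylight saving is not in effect and Jorax Isles is at UTC−04:00.
18:00 UTC − 4h = 14:00 Jorax Isles.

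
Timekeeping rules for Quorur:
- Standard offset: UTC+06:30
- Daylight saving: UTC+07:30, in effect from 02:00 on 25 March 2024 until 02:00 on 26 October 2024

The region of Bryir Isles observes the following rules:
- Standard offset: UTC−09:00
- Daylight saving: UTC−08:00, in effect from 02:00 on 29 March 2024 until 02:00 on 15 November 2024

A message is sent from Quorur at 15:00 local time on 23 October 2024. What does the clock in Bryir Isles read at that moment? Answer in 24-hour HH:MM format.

23:30

23 October 2024 lies within the daylight-saving period (25 March – 26 October), so Quorur is on daylight time, UTC+07:30.
15:00 Quorur − 7h30m = 07:30 UTC.
At the standard offset (UTC−09:00), 07:30 UTC − 9h = 22:30 Bryir Isles standard time (rolling into the previous day, 22 October 2024).
The standard-time date in Bryir Isles, 22 October 2024, falls between 29 March and 15 November, so daylight saving is in effect and Bryir Isles is at UTC−08:00.
07:30 UTC − 8h = 23:30 Bryir Isles (rolling into the previous day, 22 October 2024).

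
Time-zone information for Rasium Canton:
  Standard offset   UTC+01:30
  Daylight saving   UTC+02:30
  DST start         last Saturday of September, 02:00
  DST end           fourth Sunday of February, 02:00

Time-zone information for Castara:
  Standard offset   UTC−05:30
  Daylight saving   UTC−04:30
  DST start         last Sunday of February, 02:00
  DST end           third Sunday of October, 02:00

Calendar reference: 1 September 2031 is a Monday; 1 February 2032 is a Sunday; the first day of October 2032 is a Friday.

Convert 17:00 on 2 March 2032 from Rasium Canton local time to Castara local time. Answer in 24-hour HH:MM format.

1 September 2031 is a Monday, so Saturdays fall on 6, 13, 20, 27; the last is September 27.
1 February 2032 is a Sunday, so the first Sunday is February 1 and the fourth is February 22.
Daylight saving runs 27 September 2031 – 22 February 2032; 2 March 2032 is outside that window, so Rasium Canton is on standard time at UTC+01:30.
17:00 Rasium Canton − 1h30m = 15:30 UTC.
1 February 2032 is a Sunday, so Sundays fall on 1, 8, 15, 22, 29; the last is February 29.
1 October 2032 is a Friday, so the first Sunday is October 3 and the third is October 17.
At the standard offset (UTC−05:30), 15:30 UTC − 5h30m = 10:00 Castara standard time.
Daylight saving runs 29 February – 17 October; the standard-time date in Castara, 2 March 2032, is inside that window, so Castara is at UTC−04:30.
15:30 UTC − 4h30m = 11:00 Castara.

11:00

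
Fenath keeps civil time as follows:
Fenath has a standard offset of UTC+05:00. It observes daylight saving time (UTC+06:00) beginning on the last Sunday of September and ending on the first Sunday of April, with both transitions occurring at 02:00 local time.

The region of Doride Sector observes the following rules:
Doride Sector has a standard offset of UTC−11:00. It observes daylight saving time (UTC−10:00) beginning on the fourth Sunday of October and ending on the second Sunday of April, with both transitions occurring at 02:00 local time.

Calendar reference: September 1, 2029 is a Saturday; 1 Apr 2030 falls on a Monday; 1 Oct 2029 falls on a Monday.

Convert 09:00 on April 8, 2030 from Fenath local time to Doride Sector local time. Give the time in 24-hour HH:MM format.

1 September 2029 is a Saturday, so Sundays fall on 2, 9, 16, 23, 30; the last is September 30.
1 April 2030 is a Monday, so the first Sunday is April 7.
April 8, 2030 is outside the daylight-saving period (30 September 2029 – 7 April 2030), so Fenath is on standard time, UTC+05:00.
09:00 Fenath − 5h = 04:00 UTC.
1 October 2029 is a Monday, so the first Sunday is October 7 and the fourth is October 28.
1 April 2030 is a Monday, so the first Sunday is April 7 and the second is April 14.
At the standard offset (UTC−11:00), 04:00 UTC − 11h = 17:00 Doride Sector standard time (rolling into the previous day, 7 April 2030).
The standard-time date in Doride Sector, April 7, 2030, falls between 28 October 2029 and 14 April 2030, so daylight saving is in effect and Doride Sector is at UTC−10:00.
04:00 UTC − 10h = 18:00 Doride Sector (rolling into the previous day, 7 April 2030).

18:00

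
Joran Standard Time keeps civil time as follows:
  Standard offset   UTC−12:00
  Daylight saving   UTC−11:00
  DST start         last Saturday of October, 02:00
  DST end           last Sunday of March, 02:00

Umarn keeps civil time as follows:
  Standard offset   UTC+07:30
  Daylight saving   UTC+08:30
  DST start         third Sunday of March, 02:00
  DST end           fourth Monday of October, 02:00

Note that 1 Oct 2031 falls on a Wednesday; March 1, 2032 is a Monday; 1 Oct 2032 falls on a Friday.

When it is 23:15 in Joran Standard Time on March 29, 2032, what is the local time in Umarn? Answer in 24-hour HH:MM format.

1 October 2031 is a Wednesday, so Saturdays fall on 4, 11, 18, 25; the last is October 25.
1 March 2032 is a Monday, so Sundays fall on 7, 14, 21, 28; the last is March 28.
Daylight saving runs 25 October 2031 – 28 March 2032; March 29, 2032 is outside that window, so Joran Standard Time is on standard time at UTC−12:00.
23:15 Joran Standard Time + 12h = 11:15 UTC (rolling into the next day, 30 March 2032).
1 March 2032 is a Monday, so the first Sunday is March 7 and the third is March 21.
1 October 2032 is a Friday, so the first Monday is October 4 and the fourth is October 25.
At the standard offset (UTC+07:30), 11:15 UTC + 7h30m = 18:45 Umarn standard time.
Daylight saving runs 21 March – 25 October; the standard-time date in Umarn, March 30, 2032, is inside that window, so Umarn is at UTC+08:30.
11:15 UTC + 8h30m = 19:45 Umarn.

19:45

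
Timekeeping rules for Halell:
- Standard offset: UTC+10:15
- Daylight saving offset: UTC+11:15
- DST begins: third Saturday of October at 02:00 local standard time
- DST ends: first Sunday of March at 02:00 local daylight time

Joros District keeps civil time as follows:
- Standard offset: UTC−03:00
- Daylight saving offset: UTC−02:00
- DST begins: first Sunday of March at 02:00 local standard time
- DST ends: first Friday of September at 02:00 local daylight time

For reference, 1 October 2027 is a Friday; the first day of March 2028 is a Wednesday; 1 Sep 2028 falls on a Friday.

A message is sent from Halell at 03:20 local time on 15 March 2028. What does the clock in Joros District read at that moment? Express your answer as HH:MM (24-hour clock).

1 October 2027 is a Friday, so the first Saturday is October 2 and the third is October 16.
1 March 2028 is a Wednesday, so the first Sunday is March 5.
15 March 2028 is outside the daylight-saving period (16 October 2027 – 5 March 2028), so Halell is on standard time, UTC+10:15.
03:20 Halell − 10h15m = 17:05 UTC (rolling into the previous day, 14 March 2028).
1 March 2028 is a Wednesday, so the first Sunday is March 5.
1 September 2028 is a Friday, so the first Friday is September 1.
At the standard offset (UTC−03:00), 17:05 UTC − 3h = 14:05 Joros District standard time.
The standard-time date in Joros District, 14 March 2028, falls between 5 March and 1 September, so daylight saving is in effect and Joros District is at UTC−02:00.
17:05 UTC − 2h = 15:05 Joros District.

15:05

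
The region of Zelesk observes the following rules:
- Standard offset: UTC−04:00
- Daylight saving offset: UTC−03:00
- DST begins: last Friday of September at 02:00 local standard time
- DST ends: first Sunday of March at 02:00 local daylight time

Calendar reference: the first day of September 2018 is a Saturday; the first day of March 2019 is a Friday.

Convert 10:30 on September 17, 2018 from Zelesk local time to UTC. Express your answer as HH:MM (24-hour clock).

14:30

1 September 2018 is a Saturday, so Fridays fall on 7, 14, 21, 28; the last is September 28.
1 March 2019 is a Friday, so the first Sunday is March 3.
September 17, 2018 does not fall between 28 September 2018 and 3 March 2019, so daylight saving is not in effect and Zelesk is at UTC−04:00.
10:30 local + 4h = 14:30 UTC.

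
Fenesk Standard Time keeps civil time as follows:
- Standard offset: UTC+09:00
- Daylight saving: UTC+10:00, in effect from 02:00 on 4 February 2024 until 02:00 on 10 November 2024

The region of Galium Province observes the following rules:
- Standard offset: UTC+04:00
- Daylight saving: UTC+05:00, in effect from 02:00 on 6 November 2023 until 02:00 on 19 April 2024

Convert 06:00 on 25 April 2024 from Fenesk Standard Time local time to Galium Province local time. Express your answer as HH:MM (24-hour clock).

00:00

Daylight saving runs 4 February – 10 November; 25 April 2024 is inside that window, so Fenesk Standard Time is at UTC+10:00.
06:00 Fenesk Standard Time − 10h = 20:00 UTC (rolling into the previous day, 24 April 2024).
At the standard offset (UTC+04:00), 20:00 UTC + 4h = 00:00 Galium Province standard time (rolling into the next day, 25 April 2024).
The standard-time date in Galium Province, 25 April 2024, does not fall between 6 November 2023 and 19 April 2024, so daylight saving is not in effect and Galium Province is at UTC+04:00.
20:00 UTC + 4h = 00:00 Galium Province (rolling into the next day, 25 April 2024).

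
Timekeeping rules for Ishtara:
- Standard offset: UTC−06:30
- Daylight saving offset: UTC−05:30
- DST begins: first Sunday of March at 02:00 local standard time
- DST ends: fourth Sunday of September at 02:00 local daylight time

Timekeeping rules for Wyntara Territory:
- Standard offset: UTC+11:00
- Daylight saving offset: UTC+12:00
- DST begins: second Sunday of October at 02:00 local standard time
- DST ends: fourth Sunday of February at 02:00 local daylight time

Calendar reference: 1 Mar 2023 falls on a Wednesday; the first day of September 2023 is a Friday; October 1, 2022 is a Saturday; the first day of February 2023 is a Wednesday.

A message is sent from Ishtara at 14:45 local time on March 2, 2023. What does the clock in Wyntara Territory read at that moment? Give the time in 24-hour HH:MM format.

08:15

1 March 2023 is a Wednesday, so the first Sunday is March 5.
1 September 2023 is a Friday, so the first Sunday is September 3 and the fourth is September 24.
March 2, 2023 is outside the daylight-saving period (5 March – 24 September), so Ishtara is on standard time, UTC−06:30.
14:45 Ishtara + 6h30m = 21:15 UTC.
1 October 2022 is a Saturday, so the first Sunday is October 2 and the second is October 9.
1 February 2023 is a Wednesday, so the first Sunday is February 5 and the fourth is February 26.
At the standard offset (UTC+11:00), 21:15 UTC + 11h = 08:15 Wyntara Territory standard time (rolling into the next day, 3 March 2023).
The standard-time date in Wyntara Territory, March 3, 2023, is outside the daylight-saving period (9 October 2022 – 26 February 2023), so Wyntara Territory is on standard time, UTC+11:00.
21:15 UTC + 11h = 08:15 Wyntara Territory (rolling into the next day, 3 March 2023).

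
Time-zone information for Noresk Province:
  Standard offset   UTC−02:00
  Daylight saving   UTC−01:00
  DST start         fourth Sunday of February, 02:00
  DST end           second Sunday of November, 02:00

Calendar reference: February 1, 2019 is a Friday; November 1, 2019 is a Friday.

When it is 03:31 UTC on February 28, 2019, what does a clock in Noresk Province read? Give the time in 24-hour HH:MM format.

02:31

1 February 2019 is a Friday, so the first Sunday is February 3 and the fourth is February 24.
1 November 2019 is a Friday, so the first Sunday is November 3 and the second is November 10.
At the standard offset (UTC−02:00), 03:31 UTC − 2h = 01:31 Noresk Province standard time.
The standard-time date in Noresk Province, February 28, 2019, falls between 24 February and 10 November, so daylight saving is in effect and Noresk Province is at UTC−01:00.
03:31 UTC − 1h = 02:31 local.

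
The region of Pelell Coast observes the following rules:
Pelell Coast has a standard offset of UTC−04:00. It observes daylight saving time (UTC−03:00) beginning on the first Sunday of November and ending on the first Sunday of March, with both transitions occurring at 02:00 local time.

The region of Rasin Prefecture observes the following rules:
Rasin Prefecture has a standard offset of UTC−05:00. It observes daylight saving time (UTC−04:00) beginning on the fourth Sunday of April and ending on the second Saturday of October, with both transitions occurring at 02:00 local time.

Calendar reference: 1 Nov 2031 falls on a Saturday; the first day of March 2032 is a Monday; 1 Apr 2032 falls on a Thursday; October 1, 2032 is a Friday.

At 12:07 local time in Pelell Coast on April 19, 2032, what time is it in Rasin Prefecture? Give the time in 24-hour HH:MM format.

1 November 2031 is a Saturday, so the first Sunday is November 2.
1 March 2032 is a Monday, so the first Sunday is March 7.
Daylight saving runs 2 November 2031 – 7 March 2032; April 19, 2032 is outside that window, so Pelell Coast is on standard time at UTC−04:00.
12:07 Pelell Coast + 4h = 16:07 UTC.
1 April 2032 is a Thursday, so the first Sunday is April 4 and the fourth is April 25.
1 October 2032 is a Friday, so the first Saturday is October 2 and the second is October 9.
At the standard offset (UTC−05:00), 16:07 UTC − 5h = 11:07 Rasin Prefecture standard time.
The standard-time date in Rasin Prefecture, April 19, 2032, does not fall between 25 April and 9 October, so daylight saving is not in effect and Rasin Prefecture is at UTC−05:00.
16:07 UTC − 5h = 11:07 Rasin Prefecture.

11:07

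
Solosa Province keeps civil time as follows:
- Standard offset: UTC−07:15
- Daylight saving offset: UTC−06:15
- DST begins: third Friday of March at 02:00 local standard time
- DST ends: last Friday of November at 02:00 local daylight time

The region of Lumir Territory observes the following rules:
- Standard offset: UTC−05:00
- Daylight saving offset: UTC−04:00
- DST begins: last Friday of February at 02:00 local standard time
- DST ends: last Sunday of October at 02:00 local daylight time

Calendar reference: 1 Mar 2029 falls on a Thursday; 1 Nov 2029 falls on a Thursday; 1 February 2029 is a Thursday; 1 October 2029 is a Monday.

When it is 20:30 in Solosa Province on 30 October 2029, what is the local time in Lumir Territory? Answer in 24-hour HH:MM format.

21:45

1 March 2029 is a Thursday, so the first Friday is March 2 and the third is March 16.
1 November 2029 is a Thursday, so Fridays fall on 2, 9, 16, 23, 30; the last is November 30.
30 October 2029 lies within the daylight-saving period (16 March – 30 November), so Solosa Province is on daylight time, UTC−06:15.
20:30 Solosa Province + 6h15m = 02:45 UTC (rolling into the next day, 31 October 2029).
1 February 2029 is a Thursday, so Fridays fall on 2, 9, 16, 23; the last is February 23.
1 October 2029 is a Monday, so Sundays fall on 7, 14, 21, 28; the last is October 28.
At the standard offset (UTC−05:00), 02:45 UTC − 5h = 21:45 Lumir Territory standard time (rolling into the previous day, 30 October 2029).
Daylight saving runs 23 February – 28 October; the standard-time date in Lumir Territory, 30 October 2029, is outside that window, so Lumir Territory is on standard time at UTC−05:00.
02:45 UTC − 5h = 21:45 Lumir Territory (rolling into the previous day, 30 October 2029).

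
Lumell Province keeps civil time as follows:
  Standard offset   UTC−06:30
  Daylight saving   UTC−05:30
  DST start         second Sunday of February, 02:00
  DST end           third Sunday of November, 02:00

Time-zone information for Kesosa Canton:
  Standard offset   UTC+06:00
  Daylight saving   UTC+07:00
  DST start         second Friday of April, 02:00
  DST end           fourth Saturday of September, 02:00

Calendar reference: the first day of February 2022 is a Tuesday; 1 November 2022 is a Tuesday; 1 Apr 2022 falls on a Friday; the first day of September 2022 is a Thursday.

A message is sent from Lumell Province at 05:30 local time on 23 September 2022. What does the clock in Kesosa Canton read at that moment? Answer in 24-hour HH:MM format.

18:00

1 February 2022 is a Tuesday, so the first Sunday is February 6 and the second is February 13.
1 November 2022 is a Tuesday, so the first Sunday is November 6 and the third is November 20.
23 September 2022 falls between 13 February and 20 November, so daylight saving is in effect and Lumell Province is at UTC−05:30.
05:30 Lumell Province + 5h30m = 11:00 UTC.
1 April 2022 is a Friday, so the first Friday is April 1 and the second is April 8.
1 September 2022 is a Thursday, so the first Saturday is September 3 and the fourth is September 24.
At the standard offset (UTC+06:00), 11:00 UTC + 6h = 17:00 Kesosa Canton standard time.
The standard-time date in Kesosa Canton, 23 September 2022, falls between 8 April and 24 September, so daylight saving is in effect and Kesosa Canton is at UTC+07:00.
11:00 UTC + 7h = 18:00 Kesosa Canton.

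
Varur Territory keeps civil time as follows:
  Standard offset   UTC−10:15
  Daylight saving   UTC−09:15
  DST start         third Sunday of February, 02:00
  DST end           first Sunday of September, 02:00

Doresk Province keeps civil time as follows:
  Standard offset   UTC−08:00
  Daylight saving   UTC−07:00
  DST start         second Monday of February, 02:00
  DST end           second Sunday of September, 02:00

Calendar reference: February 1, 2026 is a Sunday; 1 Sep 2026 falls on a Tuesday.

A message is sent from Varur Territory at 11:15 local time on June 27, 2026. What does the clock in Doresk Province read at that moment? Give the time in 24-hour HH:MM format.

13:30

1 February 2026 is a Sunday, so the first Sunday is February 1 and the third is February 15.
1 September 2026 is a Tuesday, so the first Sunday is September 6.
June 27, 2026 falls between 15 February and 6 September, so daylight saving is in effect and Varur Territory is at UTC−09:15.
11:15 Varur Territory + 9h15m = 20:30 UTC.
1 February 2026 is a Sunday, so the first Monday is February 2 and the second is February 9.
1 September 2026 is a Tuesday, so the first Sunday is September 6 and the second is September 13.
At the standard offset (UTC−08:00), 20:30 UTC − 8h = 12:30 Doresk Province standard time.
Daylight saving runs 9 February – 13 September; the standard-time date in Doresk Province, June 27, 2026, is inside that window, so Doresk Province is at UTC−07:00.
20:30 UTC − 7h = 13:30 Doresk Province.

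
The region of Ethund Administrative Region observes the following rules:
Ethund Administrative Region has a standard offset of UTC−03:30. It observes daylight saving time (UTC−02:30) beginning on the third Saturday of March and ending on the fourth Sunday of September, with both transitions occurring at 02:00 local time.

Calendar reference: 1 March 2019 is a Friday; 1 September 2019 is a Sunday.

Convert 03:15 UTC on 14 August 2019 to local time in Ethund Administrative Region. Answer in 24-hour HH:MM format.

1 March 2019 is a Friday, so the first Saturday is March 2 and the third is March 16.
1 September 2019 is a Sunday, so the first Sunday is September 1 and the fourth is September 22.
At the standard offset (UTC−03:30), 03:15 UTC − 3h30m = 23:45 Ethund Administrative Region standard time (rolling into the previous day, 13 August 2019).
The standard-time date in Ethund Administrative Region, 13 August 2019, falls between 16 March and 22 September, so daylight saving is in effect and Ethund Administrative Region is at UTC−02:30.
03:15 UTC − 2h30m = 00:45 local.

00:45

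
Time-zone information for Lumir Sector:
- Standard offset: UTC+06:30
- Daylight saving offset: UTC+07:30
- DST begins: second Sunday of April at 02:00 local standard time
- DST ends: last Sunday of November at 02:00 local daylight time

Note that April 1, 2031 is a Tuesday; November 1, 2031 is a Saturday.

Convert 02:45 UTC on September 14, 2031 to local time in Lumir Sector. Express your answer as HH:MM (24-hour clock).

1 April 2031 is a Tuesday, so the first Sunday is April 6 and the second is April 13.
1 November 2031 is a Saturday, so Sundays fall on 2, 9, 16, 23, 30; the last is November 30.
At the standard offset (UTC+06:30), 02:45 UTC + 6h30m = 09:15 Lumir Sector standard time.
Daylight saving runs 13 April – 30 November; the standard-time date in Lumir Sector, September 14, 2031, is inside that window, so Lumir Sector is at UTC+07:30.
02:45 UTC + 7h30m = 10:15 local.

10:15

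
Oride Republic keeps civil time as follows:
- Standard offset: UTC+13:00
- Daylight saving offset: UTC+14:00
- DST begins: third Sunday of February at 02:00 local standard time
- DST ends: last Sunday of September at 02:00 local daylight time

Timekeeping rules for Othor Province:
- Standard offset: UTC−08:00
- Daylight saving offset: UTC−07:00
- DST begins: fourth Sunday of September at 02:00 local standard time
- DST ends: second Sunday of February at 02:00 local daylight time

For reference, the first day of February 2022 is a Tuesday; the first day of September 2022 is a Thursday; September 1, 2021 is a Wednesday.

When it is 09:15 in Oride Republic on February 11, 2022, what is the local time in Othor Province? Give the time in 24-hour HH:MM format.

1 February 2022 is a Tuesday, so the first Sunday is February 6 and the third is February 20.
1 September 2022 is a Thursday, so Sundays fall on 4, 11, 18, 25; the last is September 25.
February 11, 2022 is outside the daylight-saving period (20 February – 25 September), so Oride Republic is on standard time, UTC+13:00.
09:15 Oride Republic − 13h = 20:15 UTC (rolling into the previous day, 10 February 2022).
1 September 2021 is a Wednesday, so the first Sunday is September 5 and the fourth is September 26.
1 February 2022 is a Tuesday, so the first Sunday is February 6 and the second is February 13.
At the standard offset (UTC−08:00), 20:15 UTC − 8h = 12:15 Othor Province standard time.
The standard-time date in Othor Province, February 10, 2022, lies within the daylight-saving period (26 September 2021 – 13 February 2022), so Othor Province is on daylight time, UTC−07:00.
20:15 UTC − 7h = 13:15 Othor Province.

13:15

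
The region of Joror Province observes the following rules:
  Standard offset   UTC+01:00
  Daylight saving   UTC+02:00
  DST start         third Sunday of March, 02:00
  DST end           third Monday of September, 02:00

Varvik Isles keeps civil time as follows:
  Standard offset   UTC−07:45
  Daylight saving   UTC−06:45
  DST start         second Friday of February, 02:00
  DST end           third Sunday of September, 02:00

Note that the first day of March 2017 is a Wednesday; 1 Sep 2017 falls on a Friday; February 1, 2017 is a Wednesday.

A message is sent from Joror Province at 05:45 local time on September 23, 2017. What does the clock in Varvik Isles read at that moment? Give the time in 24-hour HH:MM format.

21:00

1 March 2017 is a Wednesday, so the first Sunday is March 5 and the third is March 19.
1 September 2017 is a Friday, so the first Monday is September 4 and the third is September 18.
September 23, 2017 does not fall between 19 March and 18 September, so daylight saving is not in effect and Joror Province is at UTC+01:00.
05:45 Joror Province − 1h = 04:45 UTC.
1 February 2017 is a Wednesday, so the first Friday is February 3 and the second is February 10.
1 September 2017 is a Friday, so the first Sunday is September 3 and the third is September 17.
At the standard offset (UTC−07:45), 04:45 UTC − 7h45m = 21:00 Varvik Isles standard time (rolling into the previous day, 22 September 2017).
Daylight saving runs 10 February – 17 September; the standard-time date in Varvik Isles, September 22, 2017, is outside that window, so Varvik Isles is on standard time at UTC−07:45.
04:45 UTC − 7h45m = 21:00 Varvik Isles (rolling into the previous day, 22 September 2017).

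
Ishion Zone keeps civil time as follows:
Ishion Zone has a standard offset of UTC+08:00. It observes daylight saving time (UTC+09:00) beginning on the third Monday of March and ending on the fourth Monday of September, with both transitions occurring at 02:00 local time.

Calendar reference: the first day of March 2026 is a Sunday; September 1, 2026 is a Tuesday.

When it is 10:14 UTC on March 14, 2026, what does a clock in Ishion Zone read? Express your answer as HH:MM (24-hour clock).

18:14

1 March 2026 is a Sunday, so the first Monday is March 2 and the third is March 16.
1 September 2026 is a Tuesday, so the first Monday is September 7 and the fourth is September 28.
At the standard offset (UTC+08:00), 10:14 UTC + 8h = 18:14 Ishion Zone standard time.
The standard-time date in Ishion Zone, March 14, 2026, does not fall between 16 March and 28 September, so daylight saving is not in effect and Ishion Zone is at UTC+08:00.
10:14 UTC + 8h = 18:14 local.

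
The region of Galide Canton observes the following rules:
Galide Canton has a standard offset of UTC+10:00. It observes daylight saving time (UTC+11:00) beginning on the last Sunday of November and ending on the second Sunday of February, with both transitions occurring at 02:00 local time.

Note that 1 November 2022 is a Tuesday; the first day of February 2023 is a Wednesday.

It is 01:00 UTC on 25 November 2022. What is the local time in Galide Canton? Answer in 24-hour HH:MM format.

1 November 2022 is a Tuesday, so Sundays fall on 6, 13, 20, 27; the last is November 27.
1 February 2023 is a Wednesday, so the first Sunday is February 5 and the second is February 12.
At the standard offset (UTC+10:00), 01:00 UTC + 10h = 11:00 Galide Canton standard time.
The standard-time date in Galide Canton, 25 November 2022, does not fall between 27 November 2022 and 12 February 2023, so daylight saving is not in effect and Galide Canton is at UTC+10:00.
01:00 UTC + 10h = 11:00 local.

11:00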